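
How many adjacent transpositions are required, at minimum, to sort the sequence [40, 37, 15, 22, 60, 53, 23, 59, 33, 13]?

25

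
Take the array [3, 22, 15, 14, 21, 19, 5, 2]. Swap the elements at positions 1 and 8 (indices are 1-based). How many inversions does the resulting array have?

Positions 1 and 8 hold 3 and 2; after swapping, the array is [2, 22, 15, 14, 21, 19, 5, 3].
Count, for each position, how many later elements it exceeds:
2: 0
22: 6
15: 3
14: 2
21: 3
19: 2
5: 1
3: 0
Sum: 0 + 6 + 3 + 2 + 3 + 2 + 1 + 0 = 17

17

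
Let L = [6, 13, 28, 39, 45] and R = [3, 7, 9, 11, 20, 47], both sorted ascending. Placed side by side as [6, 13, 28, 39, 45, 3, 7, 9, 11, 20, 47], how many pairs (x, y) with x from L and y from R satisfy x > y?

20 cross-inversions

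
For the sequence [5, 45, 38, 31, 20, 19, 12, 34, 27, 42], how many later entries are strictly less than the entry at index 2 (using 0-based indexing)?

6

The element at index 2 is 38.
Elements after it: 31, 20, 19, 12, 34, 27, 42
Those smaller than 38: 31, 20, 19, 12, 34, 27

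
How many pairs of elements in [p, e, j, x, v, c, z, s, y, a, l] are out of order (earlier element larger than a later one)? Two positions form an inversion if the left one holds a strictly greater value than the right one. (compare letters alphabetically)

Sweep left to right; for each value list the smaller values that follow it:
p → e, j, c, a, l → 5
e → c, a → 2
j → c, a → 2
x → v, c, s, a, l → 5
v → c, s, a, l → 4
c → a → 1
z → s, y, a, l → 4
s → a, l → 2
y → a, l → 2
a → none → 0
l → none → 0
Sum: 5 + 2 + 2 + 5 + 4 + 1 + 4 + 2 + 2 + 0 + 0 = 27

27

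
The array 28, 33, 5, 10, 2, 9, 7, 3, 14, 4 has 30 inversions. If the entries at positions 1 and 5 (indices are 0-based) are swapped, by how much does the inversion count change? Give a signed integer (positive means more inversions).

-3

Positions 1 and 5 hold 33 and 9; after swapping, the array is [28, 9, 5, 10, 2, 33, 7, 3, 14, 4].
Element-by-element contributions:
28 → 9, 5, 10, 2, 7, 3, 14, 4 → 8
9 → 5, 2, 7, 3, 4 → 5
5 → 2, 3, 4 → 3
10 → 2, 7, 3, 4 → 4
2 → none → 0
33 → 7, 3, 14, 4 → 4
7 → 3, 4 → 2
3 → none → 0
14 → 4 → 1
4 → none → 0
Sum: 8 + 5 + 3 + 4 + 0 + 4 + 2 + 0 + 1 + 0 = 27
Change: 27 − 30 = -3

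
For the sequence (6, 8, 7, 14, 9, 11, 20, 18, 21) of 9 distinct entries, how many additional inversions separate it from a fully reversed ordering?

32

Maximum inversions for 9 distinct elements is C(9, 2) = 9·8/2 = 36.
Current inversions — for each element, count later smaller elements:
6: 0
8: 1
7: 0
14: 2
9: 0
11: 0
20: 1
18: 0
21: 0
Current total: 0 + 1 + 0 + 2 + 0 + 0 + 1 + 0 + 0 = 4
Shortfall: 36 − 4 = 32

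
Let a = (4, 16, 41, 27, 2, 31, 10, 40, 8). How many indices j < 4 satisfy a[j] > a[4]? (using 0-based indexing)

4

The element at index 4 is 2.
Elements before it: 4, 16, 41, 27
Those larger than 2: 4, 16, 41, 27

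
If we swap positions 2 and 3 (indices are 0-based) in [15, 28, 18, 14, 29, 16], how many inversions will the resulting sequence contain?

6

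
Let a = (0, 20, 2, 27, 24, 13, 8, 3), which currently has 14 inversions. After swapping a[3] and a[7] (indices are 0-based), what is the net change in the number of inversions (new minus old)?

-7

Positions 3 and 7 hold 27 and 3; after swapping, the array is [0, 20, 2, 3, 24, 13, 8, 27].
Count, for each position, how many later elements it exceeds:
0 → none → 0
20 → 2, 3, 13, 8 → 4
2 → none → 0
3 → none → 0
24 → 13, 8 → 2
13 → 8 → 1
8 → none → 0
27 → none → 0
Sum: 0 + 4 + 0 + 0 + 2 + 1 + 0 + 0 = 7
Change: 7 − 14 = -7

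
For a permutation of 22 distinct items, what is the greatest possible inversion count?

231

A reversed (strictly descending) arrangement makes every pair an inversion, giving C(22, 2) inversions.
C(22, 2) = 22·21/2 = 231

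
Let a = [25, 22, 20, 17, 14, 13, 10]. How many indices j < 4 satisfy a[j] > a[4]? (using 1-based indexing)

The element at index 4 is 17.
Elements before it: 25, 22, 20
Those larger than 17: 25, 22, 20

3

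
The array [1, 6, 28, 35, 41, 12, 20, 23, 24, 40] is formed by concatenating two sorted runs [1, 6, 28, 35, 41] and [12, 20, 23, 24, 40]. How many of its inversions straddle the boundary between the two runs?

13

Count, for every r in R, how many entries of L exceed r:
r = 12: 28, 35, 41 → 3
r = 20: 28, 35, 41 → 3
r = 23: 28, 35, 41 → 3
r = 24: 28, 35, 41 → 3
r = 40: 41 → 1
Cross-inversions: 3 + 3 + 3 + 3 + 1 = 13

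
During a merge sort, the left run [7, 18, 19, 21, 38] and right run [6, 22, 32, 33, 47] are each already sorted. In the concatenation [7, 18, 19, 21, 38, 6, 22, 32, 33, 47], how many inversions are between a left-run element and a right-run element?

Take each right-half value and tally the left-half values above it:
r = 6: 7, 18, 19, 21, 38 → 5
r = 22: 38 → 1
r = 32: 38 → 1
r = 33: 38 → 1
r = 47: none → 0
Cross-inversions: 5 + 1 + 1 + 1 + 0 = 8

8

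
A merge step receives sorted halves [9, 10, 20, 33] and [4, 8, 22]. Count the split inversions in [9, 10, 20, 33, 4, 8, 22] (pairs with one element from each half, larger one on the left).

9 split inversions

For each element r of the right run, count left-run elements greater than r:
r = 4: 9, 10, 20, 33 → 4
r = 8: 9, 10, 20, 33 → 4
r = 22: 33 → 1
Cross-inversions: 4 + 4 + 1 = 9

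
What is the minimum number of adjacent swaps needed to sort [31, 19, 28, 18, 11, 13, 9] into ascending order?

There are 19 swaps.

The minimum number of adjacent swaps to sort an array equals its inversion count, since every such swap removes exactly one inversion.
Count inversions — for each element, later elements that are smaller:
31: 19, 28, 18, 11, 13, 9 → 6
19: 18, 11, 13, 9 → 4
28: 18, 11, 13, 9 → 4
18: 11, 13, 9 → 3
11: 9 → 1
13: 9 → 1
9: none → 0
Total inversions: 6 + 4 + 4 + 3 + 1 + 1 + 0 = 19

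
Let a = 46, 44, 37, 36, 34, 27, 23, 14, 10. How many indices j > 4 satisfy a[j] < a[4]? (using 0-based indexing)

4

The element at index 4 is 34.
Elements after it: 27, 23, 14, 10
Those smaller than 34: 27, 23, 14, 10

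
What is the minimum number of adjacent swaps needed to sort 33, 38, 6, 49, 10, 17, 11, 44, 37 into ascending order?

16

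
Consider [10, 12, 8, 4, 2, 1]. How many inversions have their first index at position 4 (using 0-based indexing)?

1

The element at index 4 is 2.
Elements after it: 1
Those smaller than 2: 1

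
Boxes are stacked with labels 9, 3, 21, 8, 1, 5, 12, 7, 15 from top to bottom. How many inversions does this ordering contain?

Count, for each position, how many later elements it exceeds:
9 → 3, 8, 1, 5, 7 → 5
3 → 1 → 1
21 → 8, 1, 5, 12, 7, 15 → 6
8 → 1, 5, 7 → 3
1 → none → 0
5 → none → 0
12 → 7 → 1
7 → none → 0
15 → none → 0
Sum: 5 + 1 + 6 + 3 + 0 + 0 + 1 + 0 + 0 = 16

Out-of-order pairs: 16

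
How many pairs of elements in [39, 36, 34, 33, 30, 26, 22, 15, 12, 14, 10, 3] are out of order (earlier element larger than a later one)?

65

For each element, count later entries that are smaller:
39 → 36, 34, 33, 30, 26, 22, 15, 12, 14, 10, 3 → 11
36 → 34, 33, 30, 26, 22, 15, 12, 14, 10, 3 → 10
34 → 33, 30, 26, 22, 15, 12, 14, 10, 3 → 9
33 → 30, 26, 22, 15, 12, 14, 10, 3 → 8
30 → 26, 22, 15, 12, 14, 10, 3 → 7
26 → 22, 15, 12, 14, 10, 3 → 6
22 → 15, 12, 14, 10, 3 → 5
15 → 12, 14, 10, 3 → 4
12 → 10, 3 → 2
14 → 10, 3 → 2
10 → 3 → 1
3 → none → 0
Sum: 11 + 10 + 9 + 8 + 7 + 6 + 5 + 4 + 2 + 2 + 1 + 0 = 65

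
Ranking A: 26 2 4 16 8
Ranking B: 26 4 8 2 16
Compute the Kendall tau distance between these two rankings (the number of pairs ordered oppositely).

3

Assign each item its position (1..5) in the first ordering, then rewrite the second ordering as that position sequence:
positions: 26→1, 2→2, 4→3, 16→4, 8→5
second ordering as positions: [1, 3, 5, 2, 4]
Discordant pairs = inversions in this position sequence.
1: 0
3: 2 → 1
5: 2, 4 → 2
2: 0
4: 0
Total: 0 + 1 + 2 + 0 + 0 = 3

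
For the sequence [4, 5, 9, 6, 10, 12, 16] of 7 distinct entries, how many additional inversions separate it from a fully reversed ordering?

20 inversions short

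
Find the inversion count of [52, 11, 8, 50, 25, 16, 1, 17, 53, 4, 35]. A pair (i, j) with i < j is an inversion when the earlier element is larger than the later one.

29

For each element, count later entries that are smaller:
52 → 11, 8, 50, 25, 16, 1, 17, 4, 35 → 9
11 → 8, 1, 4 → 3
8 → 1, 4 → 2
50 → 25, 16, 1, 17, 4, 35 → 6
25 → 16, 1, 17, 4 → 4
16 → 1, 4 → 2
1 → none → 0
17 → 4 → 1
53 → 4, 35 → 2
4 → none → 0
35 → none → 0
Sum: 9 + 3 + 2 + 6 + 4 + 2 + 0 + 1 + 2 + 0 + 0 = 29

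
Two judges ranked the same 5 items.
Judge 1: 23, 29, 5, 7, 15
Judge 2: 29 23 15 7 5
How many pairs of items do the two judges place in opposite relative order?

4 discordant pairs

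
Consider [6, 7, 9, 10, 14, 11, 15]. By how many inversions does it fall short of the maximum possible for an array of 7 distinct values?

20 inversions short

Maximum inversions for 7 distinct elements is C(7, 2) = 7·6/2 = 21.
Current inversions — for each element, count later smaller elements:
6: 0
7: 0
9: 0
10: 0
14: 1
11: 0
15: 0
Current total: 0 + 0 + 0 + 0 + 1 + 0 + 0 = 1
Shortfall: 21 − 1 = 20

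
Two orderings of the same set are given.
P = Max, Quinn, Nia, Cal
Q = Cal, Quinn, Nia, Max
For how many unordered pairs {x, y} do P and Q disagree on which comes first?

Assign each item its position (1..4) in the first ordering, then rewrite the second ordering as that position sequence:
positions: Max→1, Quinn→2, Nia→3, Cal→4
second ordering as positions: [4, 2, 3, 1]
Discordant pairs = inversions in this position sequence.
4: 2, 3, 1 → 3
2: 1 → 1
3: 1 → 1
1: 0
Total: 3 + 1 + 1 + 0 = 5

Disagreeing pairs: 5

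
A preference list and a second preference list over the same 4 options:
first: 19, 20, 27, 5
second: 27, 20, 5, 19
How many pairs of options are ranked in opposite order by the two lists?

Assign each item its position (1..4) in the first ordering, then rewrite the second ordering as that position sequence:
positions: 19→1, 20→2, 27→3, 5→4
second ordering as positions: [3, 2, 4, 1]
Discordant pairs = inversions in this position sequence.
3: 2, 1 → 2
2: 1 → 1
4: 1 → 1
1: 0
Total: 2 + 1 + 1 + 0 = 4

There are 4 pairs.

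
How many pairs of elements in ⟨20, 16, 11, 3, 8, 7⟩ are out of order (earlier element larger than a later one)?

Element-by-element contributions:
20: 5
16: 4
11: 3
3: 0
8: 1
7: 0
Sum: 5 + 4 + 3 + 0 + 1 + 0 = 13

13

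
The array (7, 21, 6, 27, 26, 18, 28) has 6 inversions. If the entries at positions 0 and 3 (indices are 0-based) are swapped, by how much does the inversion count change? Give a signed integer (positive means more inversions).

+3

Positions 0 and 3 hold 7 and 27; after swapping, the array is [27, 21, 6, 7, 26, 18, 28].
For each element, count later entries that are smaller:
27 → 21, 6, 7, 26, 18 → 5
21 → 6, 7, 18 → 3
6 → none → 0
7 → none → 0
26 → 18 → 1
18 → none → 0
28 → none → 0
Sum: 5 + 3 + 0 + 0 + 1 + 0 + 0 = 9
Change: 9 − 6 = +3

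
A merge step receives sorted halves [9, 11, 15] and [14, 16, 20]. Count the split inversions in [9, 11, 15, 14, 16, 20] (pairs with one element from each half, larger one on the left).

1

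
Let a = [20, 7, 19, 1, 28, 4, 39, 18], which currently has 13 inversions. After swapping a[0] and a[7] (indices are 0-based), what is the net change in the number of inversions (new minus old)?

Positions 0 and 7 hold 20 and 18; after swapping, the array is [18, 7, 19, 1, 28, 4, 39, 20].
For each element, count later entries that are smaller:
18 → 7, 1, 4 → 3
7 → 1, 4 → 2
19 → 1, 4 → 2
1 → none → 0
28 → 4, 20 → 2
4 → none → 0
39 → 20 → 1
20 → none → 0
Sum: 3 + 2 + 2 + 0 + 2 + 0 + 1 + 0 = 10
Change: 10 − 13 = -3

-3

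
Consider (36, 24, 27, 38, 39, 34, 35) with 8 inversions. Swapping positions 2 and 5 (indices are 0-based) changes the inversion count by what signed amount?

+1

Positions 2 and 5 hold 27 and 34; after swapping, the array is [36, 24, 34, 38, 39, 27, 35].
Count, for each position, how many later elements it exceeds:
36: 4
24: 0
34: 1
38: 2
39: 2
27: 0
35: 0
Sum: 4 + 0 + 1 + 2 + 2 + 0 + 0 = 9
Change: 9 − 8 = +1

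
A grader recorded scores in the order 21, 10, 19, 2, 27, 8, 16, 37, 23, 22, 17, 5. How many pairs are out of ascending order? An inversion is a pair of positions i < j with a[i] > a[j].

33

Count, for each position, how many later elements it exceeds:
21 → 10, 19, 2, 8, 16, 17, 5 → 7
10 → 2, 8, 5 → 3
19 → 2, 8, 16, 17, 5 → 5
2 → none → 0
27 → 8, 16, 23, 22, 17, 5 → 6
8 → 5 → 1
16 → 5 → 1
37 → 23, 22, 17, 5 → 4
23 → 22, 17, 5 → 3
22 → 17, 5 → 2
17 → 5 → 1
5 → none → 0
Sum: 7 + 3 + 5 + 0 + 6 + 1 + 1 + 4 + 3 + 2 + 1 + 0 = 33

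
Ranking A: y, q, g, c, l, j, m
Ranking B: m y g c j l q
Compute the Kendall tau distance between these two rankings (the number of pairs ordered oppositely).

11

Assign each item its position (1..7) in the first ordering, then rewrite the second ordering as that position sequence:
positions: y→1, q→2, g→3, c→4, l→5, j→6, m→7
second ordering as positions: [7, 1, 3, 4, 6, 5, 2]
Discordant pairs = inversions in this position sequence.
7: 1, 3, 4, 6, 5, 2 → 6
1: 0
3: 2 → 1
4: 2 → 1
6: 5, 2 → 2
5: 2 → 1
2: 0
Total: 6 + 0 + 1 + 1 + 2 + 1 + 0 = 11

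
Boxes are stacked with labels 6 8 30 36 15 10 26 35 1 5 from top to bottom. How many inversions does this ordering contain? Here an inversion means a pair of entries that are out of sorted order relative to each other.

24 out-of-order pairs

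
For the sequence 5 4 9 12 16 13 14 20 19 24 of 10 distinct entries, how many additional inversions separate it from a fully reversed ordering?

Maximum inversions for 10 distinct elements is C(10, 2) = 10·9/2 = 45.
Current inversions — for each element, count later smaller elements:
5: 1
4: 0
9: 0
12: 0
16: 2
13: 0
14: 0
20: 1
19: 0
24: 0
Current total: 1 + 0 + 0 + 0 + 2 + 0 + 0 + 1 + 0 + 0 = 4
Shortfall: 45 − 4 = 41

41 inversions short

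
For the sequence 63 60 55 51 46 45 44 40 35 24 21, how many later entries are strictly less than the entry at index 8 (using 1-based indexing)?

The element at index 8 is 40.
Elements after it: 35, 24, 21
Those smaller than 40: 35, 24, 21

3 such elements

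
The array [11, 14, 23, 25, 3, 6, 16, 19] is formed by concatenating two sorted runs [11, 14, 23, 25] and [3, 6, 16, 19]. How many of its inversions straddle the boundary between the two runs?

Take each right-half value and tally the left-half values above it:
r = 3: 11, 14, 23, 25 → 4
r = 6: 11, 14, 23, 25 → 4
r = 16: 23, 25 → 2
r = 19: 23, 25 → 2
Cross-inversions: 4 + 4 + 2 + 2 = 12

12 split inversions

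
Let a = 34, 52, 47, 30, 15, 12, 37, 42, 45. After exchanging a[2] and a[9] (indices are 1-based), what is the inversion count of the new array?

Positions 2 and 9 hold 52 and 45; after swapping, the array is [34, 45, 47, 30, 15, 12, 37, 42, 52].
Count, for each position, how many later elements it exceeds:
34: 3
45: 5
47: 5
30: 2
15: 1
12: 0
37: 0
42: 0
52: 0
Sum: 3 + 5 + 5 + 2 + 1 + 0 + 0 + 0 + 0 = 16

16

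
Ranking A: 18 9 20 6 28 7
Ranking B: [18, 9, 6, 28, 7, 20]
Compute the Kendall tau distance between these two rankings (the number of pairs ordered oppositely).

Assign each item its position (1..6) in the first ordering, then rewrite the second ordering as that position sequence:
positions: 18→1, 9→2, 20→3, 6→4, 28→5, 7→6
second ordering as positions: [1, 2, 4, 5, 6, 3]
Discordant pairs = inversions in this position sequence.
1: 0
2: 0
4: 3 → 1
5: 3 → 1
6: 3 → 1
3: 0
Total: 0 + 0 + 1 + 1 + 1 + 0 = 3

3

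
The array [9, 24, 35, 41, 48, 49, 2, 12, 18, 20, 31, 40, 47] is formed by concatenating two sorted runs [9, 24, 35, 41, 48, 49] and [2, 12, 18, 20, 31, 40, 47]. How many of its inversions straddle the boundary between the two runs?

30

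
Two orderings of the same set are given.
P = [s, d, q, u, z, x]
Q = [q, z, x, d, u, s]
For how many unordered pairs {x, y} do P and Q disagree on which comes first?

Assign each item its position (1..6) in the first ordering, then rewrite the second ordering as that position sequence:
positions: s→1, d→2, q→3, u→4, z→5, x→6
second ordering as positions: [3, 5, 6, 2, 4, 1]
Discordant pairs = inversions in this position sequence.
3: 2, 1 → 2
5: 2, 4, 1 → 3
6: 2, 4, 1 → 3
2: 1 → 1
4: 1 → 1
1: 0
Total: 2 + 3 + 3 + 1 + 1 + 0 = 10

10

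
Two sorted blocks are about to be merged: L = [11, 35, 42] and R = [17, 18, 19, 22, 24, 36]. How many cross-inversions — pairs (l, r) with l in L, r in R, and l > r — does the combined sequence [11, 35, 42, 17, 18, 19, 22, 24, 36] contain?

11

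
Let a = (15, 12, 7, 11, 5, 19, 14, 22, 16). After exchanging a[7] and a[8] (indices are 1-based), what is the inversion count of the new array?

Positions 7 and 8 hold 14 and 22; after swapping, the array is [15, 12, 7, 11, 5, 19, 22, 14, 16].
Element-by-element contributions:
15 → 12, 7, 11, 5, 14 → 5
12 → 7, 11, 5 → 3
7 → 5 → 1
11 → 5 → 1
5 → none → 0
19 → 14, 16 → 2
22 → 14, 16 → 2
14 → none → 0
16 → none → 0
Sum: 5 + 3 + 1 + 1 + 0 + 2 + 2 + 0 + 0 = 14

Inversions: 14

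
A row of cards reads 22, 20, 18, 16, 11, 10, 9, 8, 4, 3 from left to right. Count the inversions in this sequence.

Sweep left to right; for each value list the smaller values that follow it:
22: 9
20: 8
18: 7
16: 6
11: 5
10: 4
9: 3
8: 2
4: 1
3: 0
Sum: 9 + 8 + 7 + 6 + 5 + 4 + 3 + 2 + 1 + 0 = 45

Inversions: 45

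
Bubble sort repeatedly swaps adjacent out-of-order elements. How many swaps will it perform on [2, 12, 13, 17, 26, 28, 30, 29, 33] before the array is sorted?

1

Minimum adjacent swaps = number of inversions (each swap of adjacent out-of-order elements removes one inversion and no swap can remove more).
Count inversions — for each element, later elements that are smaller:
2: none → 0
12: none → 0
13: none → 0
17: none → 0
26: none → 0
28: none → 0
30: 29 → 1
29: none → 0
33: none → 0
Total inversions: 0 + 0 + 0 + 0 + 0 + 0 + 1 + 0 + 0 = 1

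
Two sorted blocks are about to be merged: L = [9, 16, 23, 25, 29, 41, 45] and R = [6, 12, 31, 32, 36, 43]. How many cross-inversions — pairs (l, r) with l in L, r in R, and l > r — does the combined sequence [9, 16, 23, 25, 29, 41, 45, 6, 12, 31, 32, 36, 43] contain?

20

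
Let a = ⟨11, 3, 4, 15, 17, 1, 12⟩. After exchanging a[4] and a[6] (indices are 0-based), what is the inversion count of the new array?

8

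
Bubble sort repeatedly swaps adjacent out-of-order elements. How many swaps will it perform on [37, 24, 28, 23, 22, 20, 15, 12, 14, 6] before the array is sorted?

The minimum number of adjacent swaps to sort an array equals its inversion count, since every such swap removes exactly one inversion.
Count inversions — for each element, later elements that are smaller:
37: 24, 28, 23, 22, 20, 15, 12, 14, 6 → 9
24: 23, 22, 20, 15, 12, 14, 6 → 7
28: 23, 22, 20, 15, 12, 14, 6 → 7
23: 22, 20, 15, 12, 14, 6 → 6
22: 20, 15, 12, 14, 6 → 5
20: 15, 12, 14, 6 → 4
15: 12, 14, 6 → 3
12: 6 → 1
14: 6 → 1
6: none → 0
Total inversions: 9 + 7 + 7 + 6 + 5 + 4 + 3 + 1 + 1 + 0 = 43

Adjacent swaps: 43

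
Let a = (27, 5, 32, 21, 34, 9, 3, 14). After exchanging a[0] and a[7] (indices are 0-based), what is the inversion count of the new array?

Positions 0 and 7 hold 27 and 14; after swapping, the array is [14, 5, 32, 21, 34, 9, 3, 27].
Count, for each position, how many later elements it exceeds:
14 → 5, 9, 3 → 3
5 → 3 → 1
32 → 21, 9, 3, 27 → 4
21 → 9, 3 → 2
34 → 9, 3, 27 → 3
9 → 3 → 1
3 → none → 0
27 → none → 0
Sum: 3 + 1 + 4 + 2 + 3 + 1 + 0 + 0 = 14

Inversions: 14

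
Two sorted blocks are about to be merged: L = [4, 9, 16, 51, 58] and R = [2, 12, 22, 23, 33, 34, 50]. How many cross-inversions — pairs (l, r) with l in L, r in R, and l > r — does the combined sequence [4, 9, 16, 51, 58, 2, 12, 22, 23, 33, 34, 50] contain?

For each element r of the right run, count left-run elements greater than r:
r = 2: 4, 9, 16, 51, 58 → 5
r = 12: 16, 51, 58 → 3
r = 22: 51, 58 → 2
r = 23: 51, 58 → 2
r = 33: 51, 58 → 2
r = 34: 51, 58 → 2
r = 50: 51, 58 → 2
Cross-inversions: 5 + 3 + 2 + 2 + 2 + 2 + 2 = 18

18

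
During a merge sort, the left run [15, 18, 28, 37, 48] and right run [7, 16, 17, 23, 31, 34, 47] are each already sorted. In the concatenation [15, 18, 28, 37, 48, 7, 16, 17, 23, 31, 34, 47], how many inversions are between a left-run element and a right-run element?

There are 21 cross-inversions.

For each element r of the right run, count left-run elements greater than r:
r = 7: 15, 18, 28, 37, 48 → 5
r = 16: 18, 28, 37, 48 → 4
r = 17: 18, 28, 37, 48 → 4
r = 23: 28, 37, 48 → 3
r = 31: 37, 48 → 2
r = 34: 37, 48 → 2
r = 47: 48 → 1
Cross-inversions: 5 + 4 + 4 + 3 + 2 + 2 + 1 = 21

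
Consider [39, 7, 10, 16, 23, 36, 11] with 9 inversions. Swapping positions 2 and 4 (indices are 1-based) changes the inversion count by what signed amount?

+3

Positions 2 and 4 hold 7 and 16; after swapping, the array is [39, 16, 10, 7, 23, 36, 11].
Element-by-element contributions:
39 → 16, 10, 7, 23, 36, 11 → 6
16 → 10, 7, 11 → 3
10 → 7 → 1
7 → none → 0
23 → 11 → 1
36 → 11 → 1
11 → none → 0
Sum: 6 + 3 + 1 + 0 + 1 + 1 + 0 = 12
Change: 12 − 9 = +3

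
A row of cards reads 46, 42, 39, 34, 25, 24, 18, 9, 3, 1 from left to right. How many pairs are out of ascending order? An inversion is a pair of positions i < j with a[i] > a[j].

Count, for each position, how many later elements it exceeds:
46 → 42, 39, 34, 25, 24, 18, 9, 3, 1 → 9
42 → 39, 34, 25, 24, 18, 9, 3, 1 → 8
39 → 34, 25, 24, 18, 9, 3, 1 → 7
34 → 25, 24, 18, 9, 3, 1 → 6
25 → 24, 18, 9, 3, 1 → 5
24 → 18, 9, 3, 1 → 4
18 → 9, 3, 1 → 3
9 → 3, 1 → 2
3 → 1 → 1
1 → none → 0
Sum: 9 + 8 + 7 + 6 + 5 + 4 + 3 + 2 + 1 + 0 = 45

45 inversions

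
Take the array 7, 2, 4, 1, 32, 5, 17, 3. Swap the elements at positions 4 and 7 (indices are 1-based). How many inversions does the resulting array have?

Positions 4 and 7 hold 1 and 17; after swapping, the array is [7, 2, 4, 17, 32, 5, 1, 3].
Count, for each position, how many later elements it exceeds:
7: 5
2: 1
4: 2
17: 3
32: 3
5: 2
1: 0
3: 0
Sum: 5 + 1 + 2 + 3 + 3 + 2 + 0 + 0 = 16

16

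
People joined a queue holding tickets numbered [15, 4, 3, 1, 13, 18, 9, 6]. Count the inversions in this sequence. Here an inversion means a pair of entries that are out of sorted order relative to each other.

14

Count, for each position, how many later elements it exceeds:
15 → 4, 3, 1, 13, 9, 6 → 6
4 → 3, 1 → 2
3 → 1 → 1
1 → none → 0
13 → 9, 6 → 2
18 → 9, 6 → 2
9 → 6 → 1
6 → none → 0
Sum: 6 + 2 + 1 + 0 + 2 + 2 + 1 + 0 = 14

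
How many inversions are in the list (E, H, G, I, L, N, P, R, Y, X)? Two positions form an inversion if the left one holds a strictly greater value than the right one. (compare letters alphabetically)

2

For each element, count later entries that are smaller:
E → none → 0
H → G → 1
G → none → 0
I → none → 0
L → none → 0
N → none → 0
P → none → 0
R → none → 0
Y → X → 1
X → none → 0
Sum: 0 + 1 + 0 + 0 + 0 + 0 + 0 + 0 + 1 + 0 = 2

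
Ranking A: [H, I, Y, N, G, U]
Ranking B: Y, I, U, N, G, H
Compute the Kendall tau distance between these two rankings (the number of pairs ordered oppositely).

Assign each item its position (1..6) in the first ordering, then rewrite the second ordering as that position sequence:
positions: H→1, I→2, Y→3, N→4, G→5, U→6
second ordering as positions: [3, 2, 6, 4, 5, 1]
Discordant pairs = inversions in this position sequence.
3: 2, 1 → 2
2: 1 → 1
6: 4, 5, 1 → 3
4: 1 → 1
5: 1 → 1
1: 0
Total: 2 + 1 + 3 + 1 + 1 + 0 = 8

There are 8 discordant pairs.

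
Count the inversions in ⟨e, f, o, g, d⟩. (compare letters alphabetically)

5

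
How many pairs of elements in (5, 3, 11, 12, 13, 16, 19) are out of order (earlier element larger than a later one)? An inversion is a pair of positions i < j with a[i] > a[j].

There is 1 inversion.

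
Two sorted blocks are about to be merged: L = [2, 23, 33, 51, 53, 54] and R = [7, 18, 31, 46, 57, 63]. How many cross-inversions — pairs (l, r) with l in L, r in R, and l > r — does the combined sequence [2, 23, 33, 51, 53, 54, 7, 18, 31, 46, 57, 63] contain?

Take each right-half value and tally the left-half values above it:
r = 7: 23, 33, 51, 53, 54 → 5
r = 18: 23, 33, 51, 53, 54 → 5
r = 31: 33, 51, 53, 54 → 4
r = 46: 51, 53, 54 → 3
r = 57: none → 0
r = 63: none → 0
Cross-inversions: 5 + 5 + 4 + 3 + 0 + 0 = 17

17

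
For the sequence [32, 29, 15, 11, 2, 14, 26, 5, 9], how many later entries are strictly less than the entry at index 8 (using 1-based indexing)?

0 such elements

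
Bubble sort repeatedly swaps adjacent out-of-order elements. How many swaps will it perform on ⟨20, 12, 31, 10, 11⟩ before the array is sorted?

The minimum number of adjacent swaps to sort an array equals its inversion count, since every such swap removes exactly one inversion.
Count inversions — for each element, later elements that are smaller:
20: 12, 10, 11 → 3
12: 10, 11 → 2
31: 10, 11 → 2
10: none → 0
11: none → 0
Total inversions: 3 + 2 + 2 + 0 + 0 = 7

7 swaps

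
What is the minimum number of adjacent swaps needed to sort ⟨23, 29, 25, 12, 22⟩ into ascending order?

7 adjacent swaps

Each adjacent swap fixes exactly one inversion, so the minimum swap count equals the number of inversions.
Count inversions — for each element, later elements that are smaller:
23: 12, 22 → 2
29: 25, 12, 22 → 3
25: 12, 22 → 2
12: none → 0
22: none → 0
Total inversions: 2 + 3 + 2 + 0 + 0 = 7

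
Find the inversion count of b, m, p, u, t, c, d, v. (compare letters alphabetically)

9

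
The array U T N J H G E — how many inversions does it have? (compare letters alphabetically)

21 inversions

For each element, count later entries that are smaller:
U → T, N, J, H, G, E → 6
T → N, J, H, G, E → 5
N → J, H, G, E → 4
J → H, G, E → 3
H → G, E → 2
G → E → 1
E → none → 0
Sum: 6 + 5 + 4 + 3 + 2 + 1 + 0 = 21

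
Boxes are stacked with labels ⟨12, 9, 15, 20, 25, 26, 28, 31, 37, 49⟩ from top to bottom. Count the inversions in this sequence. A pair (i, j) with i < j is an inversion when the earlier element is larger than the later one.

1

Count, for each position, how many later elements it exceeds:
12 → 9 → 1
9 → none → 0
15 → none → 0
20 → none → 0
25 → none → 0
26 → none → 0
28 → none → 0
31 → none → 0
37 → none → 0
49 → none → 0
Sum: 1 + 0 + 0 + 0 + 0 + 0 + 0 + 0 + 0 + 0 = 1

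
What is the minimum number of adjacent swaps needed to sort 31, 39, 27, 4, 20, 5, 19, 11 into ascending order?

21

Minimum adjacent swaps = number of inversions (each swap of adjacent out-of-order elements removes one inversion and no swap can remove more).
Count inversions — for each element, later elements that are smaller:
31: 27, 4, 20, 5, 19, 11 → 6
39: 27, 4, 20, 5, 19, 11 → 6
27: 4, 20, 5, 19, 11 → 5
4: none → 0
20: 5, 19, 11 → 3
5: none → 0
19: 11 → 1
11: none → 0
Total inversions: 6 + 6 + 5 + 0 + 3 + 0 + 1 + 0 = 21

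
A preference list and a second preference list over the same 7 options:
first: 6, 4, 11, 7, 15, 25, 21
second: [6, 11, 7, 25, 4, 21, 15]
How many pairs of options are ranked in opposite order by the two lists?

5 pairs

Assign each item its position (1..7) in the first ordering, then rewrite the second ordering as that position sequence:
positions: 6→1, 4→2, 11→3, 7→4, 15→5, 25→6, 21→7
second ordering as positions: [1, 3, 4, 6, 2, 7, 5]
Discordant pairs = inversions in this position sequence.
1: 0
3: 2 → 1
4: 2 → 1
6: 2, 5 → 2
2: 0
7: 5 → 1
5: 0
Total: 0 + 1 + 1 + 2 + 0 + 1 + 0 = 5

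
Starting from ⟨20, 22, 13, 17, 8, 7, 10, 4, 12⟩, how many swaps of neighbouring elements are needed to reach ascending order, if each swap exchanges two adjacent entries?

The minimum number of adjacent swaps to sort an array equals its inversion count, since every such swap removes exactly one inversion.
Count inversions — for each element, later elements that are smaller:
20: 13, 17, 8, 7, 10, 4, 12 → 7
22: 13, 17, 8, 7, 10, 4, 12 → 7
13: 8, 7, 10, 4, 12 → 5
17: 8, 7, 10, 4, 12 → 5
8: 7, 4 → 2
7: 4 → 1
10: 4 → 1
4: none → 0
12: none → 0
Total inversions: 7 + 7 + 5 + 5 + 2 + 1 + 1 + 0 + 0 = 28

There are 28 adjacent swaps.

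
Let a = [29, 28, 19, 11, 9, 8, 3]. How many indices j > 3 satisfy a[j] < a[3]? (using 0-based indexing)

The element at index 3 is 11.
Elements after it: 9, 8, 3
Those smaller than 11: 9, 8, 3

3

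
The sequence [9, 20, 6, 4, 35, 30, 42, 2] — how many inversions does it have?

There are 13 out-of-order pairs.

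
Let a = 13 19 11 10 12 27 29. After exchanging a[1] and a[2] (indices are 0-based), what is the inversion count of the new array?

6

Positions 1 and 2 hold 19 and 11; after swapping, the array is [13, 11, 19, 10, 12, 27, 29].
For each element, count later entries that are smaller:
13: 3
11: 1
19: 2
10: 0
12: 0
27: 0
29: 0
Sum: 3 + 1 + 2 + 0 + 0 + 0 + 0 = 6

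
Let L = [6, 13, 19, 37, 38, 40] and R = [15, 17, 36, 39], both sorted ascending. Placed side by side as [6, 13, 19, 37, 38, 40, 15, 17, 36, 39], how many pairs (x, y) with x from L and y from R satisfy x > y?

12 split inversions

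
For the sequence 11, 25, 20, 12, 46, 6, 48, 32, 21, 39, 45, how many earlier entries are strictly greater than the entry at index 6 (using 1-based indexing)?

5

The element at index 6 is 6.
Elements before it: 11, 25, 20, 12, 46
Those larger than 6: 11, 25, 20, 12, 46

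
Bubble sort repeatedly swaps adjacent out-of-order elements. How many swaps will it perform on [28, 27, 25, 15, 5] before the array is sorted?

Swaps: 10

The minimum number of adjacent swaps to sort an array equals its inversion count, since every such swap removes exactly one inversion.
Count inversions — for each element, later elements that are smaller:
28: 27, 25, 15, 5 → 4
27: 25, 15, 5 → 3
25: 15, 5 → 2
15: 5 → 1
5: none → 0
Total inversions: 4 + 3 + 2 + 1 + 0 = 10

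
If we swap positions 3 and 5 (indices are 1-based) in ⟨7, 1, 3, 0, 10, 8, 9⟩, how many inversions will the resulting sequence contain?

There are 8 inversions.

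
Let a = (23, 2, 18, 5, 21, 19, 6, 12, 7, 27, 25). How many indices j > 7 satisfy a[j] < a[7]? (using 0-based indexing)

1

The element at index 7 is 12.
Elements after it: 7, 27, 25
Those smaller than 12: 7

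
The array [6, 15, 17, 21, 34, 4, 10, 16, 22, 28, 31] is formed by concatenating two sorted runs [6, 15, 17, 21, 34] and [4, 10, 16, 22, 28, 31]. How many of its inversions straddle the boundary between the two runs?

15

For each element r of the right run, count left-run elements greater than r:
r = 4: 6, 15, 17, 21, 34 → 5
r = 10: 15, 17, 21, 34 → 4
r = 16: 17, 21, 34 → 3
r = 22: 34 → 1
r = 28: 34 → 1
r = 31: 34 → 1
Cross-inversions: 5 + 4 + 3 + 1 + 1 + 1 = 15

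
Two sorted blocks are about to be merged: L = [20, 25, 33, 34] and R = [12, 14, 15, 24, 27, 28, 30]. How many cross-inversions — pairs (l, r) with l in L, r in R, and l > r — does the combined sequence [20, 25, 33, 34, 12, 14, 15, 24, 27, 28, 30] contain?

Take each right-half value and tally the left-half values above it:
r = 12: 20, 25, 33, 34 → 4
r = 14: 20, 25, 33, 34 → 4
r = 15: 20, 25, 33, 34 → 4
r = 24: 25, 33, 34 → 3
r = 27: 33, 34 → 2
r = 28: 33, 34 → 2
r = 30: 33, 34 → 2
Cross-inversions: 4 + 4 + 4 + 3 + 2 + 2 + 2 = 21

21 split inversions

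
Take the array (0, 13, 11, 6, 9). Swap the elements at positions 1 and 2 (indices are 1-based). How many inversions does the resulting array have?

Positions 1 and 2 hold 0 and 13; after swapping, the array is [13, 0, 11, 6, 9].
Sweep left to right; for each value list the smaller values that follow it:
13: 4
0: 0
11: 2
6: 0
9: 0
Sum: 4 + 0 + 2 + 0 + 0 = 6

6 inversions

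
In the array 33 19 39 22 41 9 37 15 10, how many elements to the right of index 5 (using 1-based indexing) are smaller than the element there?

The element at index 5 is 41.
Elements after it: 9, 37, 15, 10
Those smaller than 41: 9, 37, 15, 10

4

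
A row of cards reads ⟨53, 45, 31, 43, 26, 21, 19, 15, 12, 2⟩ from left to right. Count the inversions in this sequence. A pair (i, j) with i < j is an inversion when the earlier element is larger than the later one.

Count, for each position, how many later elements it exceeds:
53 → 45, 31, 43, 26, 21, 19, 15, 12, 2 → 9
45 → 31, 43, 26, 21, 19, 15, 12, 2 → 8
31 → 26, 21, 19, 15, 12, 2 → 6
43 → 26, 21, 19, 15, 12, 2 → 6
26 → 21, 19, 15, 12, 2 → 5
21 → 19, 15, 12, 2 → 4
19 → 15, 12, 2 → 3
15 → 12, 2 → 2
12 → 2 → 1
2 → none → 0
Sum: 9 + 8 + 6 + 6 + 5 + 4 + 3 + 2 + 1 + 0 = 44

44 out-of-order pairs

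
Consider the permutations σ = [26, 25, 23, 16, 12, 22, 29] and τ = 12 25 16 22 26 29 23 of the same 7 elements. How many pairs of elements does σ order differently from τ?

Assign each item its position (1..7) in the first ordering, then rewrite the second ordering as that position sequence:
positions: 26→1, 25→2, 23→3, 16→4, 12→5, 22→6, 29→7
second ordering as positions: [5, 2, 4, 6, 1, 7, 3]
Discordant pairs = inversions in this position sequence.
5: 2, 4, 1, 3 → 4
2: 1 → 1
4: 1, 3 → 2
6: 1, 3 → 2
1: 0
7: 3 → 1
3: 0
Total: 4 + 1 + 2 + 2 + 0 + 1 + 0 = 10

10 discordant pairs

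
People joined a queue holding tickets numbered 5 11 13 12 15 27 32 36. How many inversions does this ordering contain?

Out-of-order pairs: 1

Sweep left to right; for each value list the smaller values that follow it:
5 → none → 0
11 → none → 0
13 → 12 → 1
12 → none → 0
15 → none → 0
27 → none → 0
32 → none → 0
36 → none → 0
Sum: 0 + 0 + 1 + 0 + 0 + 0 + 0 + 0 = 1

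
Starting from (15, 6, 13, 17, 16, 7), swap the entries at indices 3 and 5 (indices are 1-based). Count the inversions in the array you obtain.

Positions 3 and 5 hold 13 and 16; after swapping, the array is [15, 6, 16, 17, 13, 7].
For each element, count later entries that are smaller:
15: 3
6: 0
16: 2
17: 2
13: 1
7: 0
Sum: 3 + 0 + 2 + 2 + 1 + 0 = 8

Inversions: 8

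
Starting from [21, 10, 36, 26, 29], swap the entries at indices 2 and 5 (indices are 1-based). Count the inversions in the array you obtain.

Positions 2 and 5 hold 10 and 29; after swapping, the array is [21, 29, 36, 26, 10].
Sweep left to right; for each value list the smaller values that follow it:
21 → 10 → 1
29 → 26, 10 → 2
36 → 26, 10 → 2
26 → 10 → 1
10 → none → 0
Sum: 1 + 2 + 2 + 1 + 0 = 6

6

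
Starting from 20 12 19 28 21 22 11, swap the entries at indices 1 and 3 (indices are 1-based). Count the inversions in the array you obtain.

Positions 1 and 3 hold 20 and 19; after swapping, the array is [19, 12, 20, 28, 21, 22, 11].
Count, for each position, how many later elements it exceeds:
19 → 12, 11 → 2
12 → 11 → 1
20 → 11 → 1
28 → 21, 22, 11 → 3
21 → 11 → 1
22 → 11 → 1
11 → none → 0
Sum: 2 + 1 + 1 + 3 + 1 + 1 + 0 = 9

9 inversions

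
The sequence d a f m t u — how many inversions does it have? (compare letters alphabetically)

1 inversion

Element-by-element contributions:
d → a → 1
a → none → 0
f → none → 0
m → none → 0
t → none → 0
u → none → 0
Sum: 1 + 0 + 0 + 0 + 0 + 0 = 1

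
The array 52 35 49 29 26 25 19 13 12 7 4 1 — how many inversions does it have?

For each element, count later entries that are smaller:
52 → 35, 49, 29, 26, 25, 19, 13, 12, 7, 4, 1 → 11
35 → 29, 26, 25, 19, 13, 12, 7, 4, 1 → 9
49 → 29, 26, 25, 19, 13, 12, 7, 4, 1 → 9
29 → 26, 25, 19, 13, 12, 7, 4, 1 → 8
26 → 25, 19, 13, 12, 7, 4, 1 → 7
25 → 19, 13, 12, 7, 4, 1 → 6
19 → 13, 12, 7, 4, 1 → 5
13 → 12, 7, 4, 1 → 4
12 → 7, 4, 1 → 3
7 → 4, 1 → 2
4 → 1 → 1
1 → none → 0
Sum: 11 + 9 + 9 + 8 + 7 + 6 + 5 + 4 + 3 + 2 + 1 + 0 = 65

There are 65 out-of-order pairs.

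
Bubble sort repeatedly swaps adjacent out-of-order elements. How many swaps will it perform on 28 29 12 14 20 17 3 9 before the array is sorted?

The minimum number of adjacent swaps to sort an array equals its inversion count, since every such swap removes exactly one inversion.
Count inversions — for each element, later elements that are smaller:
28: 12, 14, 20, 17, 3, 9 → 6
29: 12, 14, 20, 17, 3, 9 → 6
12: 3, 9 → 2
14: 3, 9 → 2
20: 17, 3, 9 → 3
17: 3, 9 → 2
3: none → 0
9: none → 0
Total inversions: 6 + 6 + 2 + 2 + 3 + 2 + 0 + 0 = 21

21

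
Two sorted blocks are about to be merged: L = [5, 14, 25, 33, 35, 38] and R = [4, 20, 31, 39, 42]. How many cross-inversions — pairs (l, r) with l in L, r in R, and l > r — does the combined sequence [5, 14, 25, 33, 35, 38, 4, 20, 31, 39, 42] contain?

13 cross-inversions

Count, for every r in R, how many entries of L exceed r:
r = 4: 5, 14, 25, 33, 35, 38 → 6
r = 20: 25, 33, 35, 38 → 4
r = 31: 33, 35, 38 → 3
r = 39: none → 0
r = 42: none → 0
Cross-inversions: 6 + 4 + 3 + 0 + 0 = 13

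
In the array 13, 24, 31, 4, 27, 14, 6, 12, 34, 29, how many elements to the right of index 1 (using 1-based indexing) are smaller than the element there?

3

The element at index 1 is 13.
Elements after it: 24, 31, 4, 27, 14, 6, 12, 34, 29
Those smaller than 13: 4, 6, 12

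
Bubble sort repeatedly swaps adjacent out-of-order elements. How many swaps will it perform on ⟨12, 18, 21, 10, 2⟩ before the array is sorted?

The minimum number of adjacent swaps to sort an array equals its inversion count, since every such swap removes exactly one inversion.
Count inversions — for each element, later elements that are smaller:
12: 10, 2 → 2
18: 10, 2 → 2
21: 10, 2 → 2
10: 2 → 1
2: none → 0
Total inversions: 2 + 2 + 2 + 1 + 0 = 7

7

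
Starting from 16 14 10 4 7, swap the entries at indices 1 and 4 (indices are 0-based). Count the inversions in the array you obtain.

6

Positions 1 and 4 hold 14 and 7; after swapping, the array is [16, 7, 10, 4, 14].
For each element, count later entries that are smaller:
16 → 7, 10, 4, 14 → 4
7 → 4 → 1
10 → 4 → 1
4 → none → 0
14 → none → 0
Sum: 4 + 1 + 1 + 0 + 0 = 6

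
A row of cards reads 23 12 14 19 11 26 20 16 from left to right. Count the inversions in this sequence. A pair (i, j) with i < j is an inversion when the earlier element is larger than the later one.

For each element, count later entries that are smaller:
23 → 12, 14, 19, 11, 20, 16 → 6
12 → 11 → 1
14 → 11 → 1
19 → 11, 16 → 2
11 → none → 0
26 → 20, 16 → 2
20 → 16 → 1
16 → none → 0
Sum: 6 + 1 + 1 + 2 + 0 + 2 + 1 + 0 = 13

13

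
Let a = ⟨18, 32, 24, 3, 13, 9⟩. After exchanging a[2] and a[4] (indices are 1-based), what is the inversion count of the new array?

Positions 2 and 4 hold 32 and 3; after swapping, the array is [18, 3, 24, 32, 13, 9].
For each element, count later entries that are smaller:
18: 3
3: 0
24: 2
32: 2
13: 1
9: 0
Sum: 3 + 0 + 2 + 2 + 1 + 0 = 8

8 inversions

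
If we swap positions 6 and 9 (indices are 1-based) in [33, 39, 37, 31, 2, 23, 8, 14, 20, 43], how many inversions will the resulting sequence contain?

26

Positions 6 and 9 hold 23 and 20; after swapping, the array is [33, 39, 37, 31, 2, 20, 8, 14, 23, 43].
For each element, count later entries that are smaller:
33 → 31, 2, 20, 8, 14, 23 → 6
39 → 37, 31, 2, 20, 8, 14, 23 → 7
37 → 31, 2, 20, 8, 14, 23 → 6
31 → 2, 20, 8, 14, 23 → 5
2 → none → 0
20 → 8, 14 → 2
8 → none → 0
14 → none → 0
23 → none → 0
43 → none → 0
Sum: 6 + 7 + 6 + 5 + 0 + 2 + 0 + 0 + 0 + 0 = 26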